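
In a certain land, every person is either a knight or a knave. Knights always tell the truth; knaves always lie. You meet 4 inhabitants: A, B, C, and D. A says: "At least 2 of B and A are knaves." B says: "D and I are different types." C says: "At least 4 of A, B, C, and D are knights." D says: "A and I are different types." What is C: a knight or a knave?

C is a knave.

Consistent assignments: {A=knave, B=knight, C=knave, D=knave}
In every consistent assignment, C is a knave.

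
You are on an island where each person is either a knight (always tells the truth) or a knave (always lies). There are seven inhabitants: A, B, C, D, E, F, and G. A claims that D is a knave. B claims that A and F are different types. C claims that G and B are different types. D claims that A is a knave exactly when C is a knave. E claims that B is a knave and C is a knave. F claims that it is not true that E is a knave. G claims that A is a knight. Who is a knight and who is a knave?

A is a knight, and the claim "D is a knave" is indeed true.
B is a knight; "A and F are different types" is true, as required.
As a knave, C's statement "G and B are different types" should be False; it is.
As a knave, D's statement "A is a knave exactly when C is a knave" should be False; it is.
As a knave, E's statement "B is a knave and C is a knave" should be False; it is.
F (knave): "it is not true that E is a knave" — False. ✓
As a knight, G's statement "A is a knight" should be true; it is.

A is a knight, B is a knight, C is a knave, D is a knave, E is a knave, F is a knave, and G is a knight.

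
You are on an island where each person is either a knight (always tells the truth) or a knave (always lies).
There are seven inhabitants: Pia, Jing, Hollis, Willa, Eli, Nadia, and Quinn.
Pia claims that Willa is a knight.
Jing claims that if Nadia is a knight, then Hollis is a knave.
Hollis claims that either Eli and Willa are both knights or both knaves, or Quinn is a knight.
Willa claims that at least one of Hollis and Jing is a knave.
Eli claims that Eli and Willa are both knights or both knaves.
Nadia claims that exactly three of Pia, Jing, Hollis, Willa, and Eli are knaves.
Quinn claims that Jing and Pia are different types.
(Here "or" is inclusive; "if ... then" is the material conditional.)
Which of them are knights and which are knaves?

Pia is a knight, Jing is a knight, Hollis is a knave, Willa is a knight, Eli is a knave, Nadia is a knave, and Quinn is a knave.

Pia (knight): "Willa is a knight" — True. ✓
Jing (knight): "if Nadia is a knight, then Hollis is a knave" — True. ✓
Hollis is a knave, and the claim "either Eli and Willa are both knights or both knaves, or Quinn is a knight" is indeed False.
Willa is a knight, and the claim "at least one of Hollis and Jing is a knave" is indeed True.
Eli is a knave, so "Eli and Willa are both knights or both knaves" must be False — and it is.
As a knave, Nadia's statement "exactly three of Pia, Jing, Hollis, Willa, and Eli are knaves" should be False; it is.
Quinn is a knave, and the claim "Jing and Pia are different types" is indeed False.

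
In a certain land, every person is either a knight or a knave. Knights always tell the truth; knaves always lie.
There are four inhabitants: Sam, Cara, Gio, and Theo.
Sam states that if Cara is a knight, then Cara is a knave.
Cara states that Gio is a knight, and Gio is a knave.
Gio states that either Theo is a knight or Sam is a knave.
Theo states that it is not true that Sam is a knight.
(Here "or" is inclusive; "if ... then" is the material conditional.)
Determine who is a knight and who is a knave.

Suppose Sam is a knave. Then Sam's statement "if Cara is a knight, then Cara is a knave" would have to be false. Checking the 8 ways to assign the others, none is consistent with every speaker.
(For instance, with Cara=knave, Gio=knave, Theo=knave, Sam's claim "if Cara is a knight, then Cara is a knave" comes out true where it would need to be false.)
So Sam must be a knight, making "if Cara is a knight, then Cara is a knave" true. Taking Sam=knight, Cara=knave, Gio=knave, Theo=knave, each remaining statement checks out:
  Cara (knave): "Gio is a knight, and Gio is a knave" — false. ✓
  Gio (knave): "either Theo is a knight or Sam is a knave" — false. ✓
  Theo (knave): "it is not true that Sam is a knight" — false. ✓
This is the unique consistent assignment.

Knights: Sam. Knaves: Cara, Gio, and Theo.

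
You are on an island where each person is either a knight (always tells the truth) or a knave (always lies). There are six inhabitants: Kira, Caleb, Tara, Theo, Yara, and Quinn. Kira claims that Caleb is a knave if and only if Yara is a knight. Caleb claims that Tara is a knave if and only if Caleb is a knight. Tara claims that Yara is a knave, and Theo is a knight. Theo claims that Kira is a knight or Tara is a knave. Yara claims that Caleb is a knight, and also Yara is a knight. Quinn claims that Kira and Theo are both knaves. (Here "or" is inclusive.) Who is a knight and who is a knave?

Kira is a knave, Caleb is a knight, Tara is a knave, Theo is a knight, Yara is a knight, and Quinn is a knave.

Kira is a knave; "Caleb is a knave if and only if Yara is a knight" is false, as required.
Caleb is a knight, and the claim "Tara is a knave if and only if Caleb is a knight" is indeed True.
Tara (knave): "Yara is a knave, and Theo is a knight" — false. ✓
As a knight, Theo's statement "Kira is a knight or Tara is a knave" should be True; it is.
As a knight, Yara's statement "Caleb is a knight, and also Yara is a knight" should be True; it is.
Quinn (knave): "Kira and Theo are both knaves" — false. ✓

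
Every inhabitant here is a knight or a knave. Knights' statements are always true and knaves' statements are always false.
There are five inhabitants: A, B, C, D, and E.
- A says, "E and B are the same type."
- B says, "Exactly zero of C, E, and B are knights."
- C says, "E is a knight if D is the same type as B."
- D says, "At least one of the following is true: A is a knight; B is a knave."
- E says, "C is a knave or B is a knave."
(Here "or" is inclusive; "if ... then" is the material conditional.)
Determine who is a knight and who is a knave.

A is a knave, B is a knave, C is a knight, D is a knight, and E is a knight.

Suppose A is a knight. Then A's statement "E and B are the same type" would have to be true. Checking the 16 ways to assign the others, none is consistent with every speaker.
(For instance, with B=knave, C=knight, D=knight, E=knight, A's claim "E and B are the same type" comes out false where it would need to be true.)
So A must be a knave, making "E and B are the same type" false. Taking A=knave, B=knave, C=knight, D=knight, E=knight, each remaining statement checks out:
  B (knave): "exactly zero of C, E, and B are knights" — false. ✓
  C (knight): "E is a knight if D is the same type as B" — true. ✓
  D (knight): "at least one of the following is true: A is a knight; B is a knave" — true. ✓
  E (knight): "C is a knave or B is a knave" — true. ✓
This is the unique consistent assignment.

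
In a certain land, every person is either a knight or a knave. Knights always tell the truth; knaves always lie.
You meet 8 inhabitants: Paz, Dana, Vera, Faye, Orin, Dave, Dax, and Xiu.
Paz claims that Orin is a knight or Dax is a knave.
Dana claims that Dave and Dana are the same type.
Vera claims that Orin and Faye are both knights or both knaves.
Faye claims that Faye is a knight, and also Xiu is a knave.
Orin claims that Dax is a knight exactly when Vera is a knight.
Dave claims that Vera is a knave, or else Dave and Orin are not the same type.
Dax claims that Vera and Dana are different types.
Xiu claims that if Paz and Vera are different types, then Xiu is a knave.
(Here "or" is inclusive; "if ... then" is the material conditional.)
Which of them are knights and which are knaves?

Paz is a knight, so "Orin is a knight or Dax is a knave" must be true — and it is.
As a knight, Dana's statement "Dave and Dana are the same type" should be true; it is.
As a knight, Vera's statement "Orin and Faye are both knights or both knaves" should be true; it is.
Faye is a knave; "Faye is a knight, and also Xiu is a knave" is false, as required.
Orin is a knave, so "Dax is a knight exactly when Vera is a knight" must be false — and it is.
Dave is a knight; "Vera is a knave, or else Dave and Orin are not the same type" is true, as required.
Dax is a knave; "Vera and Dana are different types" is false, as required.
Xiu (knight): "if Paz and Vera are different types, then Xiu is a knave" — true. ✓

Paz is a knight, Dana is a knight, Vera is a knight, Faye is a knave, Orin is a knave, Dave is a knight, Dax is a knave, and Xiu is a knight.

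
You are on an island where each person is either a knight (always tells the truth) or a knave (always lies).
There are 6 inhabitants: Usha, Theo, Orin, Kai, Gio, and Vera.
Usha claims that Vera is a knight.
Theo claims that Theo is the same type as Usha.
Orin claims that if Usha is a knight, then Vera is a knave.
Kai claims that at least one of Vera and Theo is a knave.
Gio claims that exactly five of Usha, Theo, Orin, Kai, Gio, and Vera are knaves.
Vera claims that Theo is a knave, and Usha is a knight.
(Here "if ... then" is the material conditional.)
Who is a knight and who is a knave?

Usha is a knight, Theo is a knave, Orin is a knave, Kai is a knight, Gio is a knave, and Vera is a knight.

As a knight, Usha's statement "Vera is a knight" should be true; it is.
Theo is a knave; "Theo is the same type as Usha" is false, as required.
Orin is a knave, and the claim "if Usha is a knight, then Vera is a knave" is indeed false.
Kai is a knight, and the claim "at least one of Vera and Theo is a knave" is indeed true.
Gio (knave): "exactly five of Usha, Theo, Orin, Kai, Gio, and Vera are knaves" — false. ✓
Vera (knight): "Theo is a knave, and Usha is a knight" — true. ✓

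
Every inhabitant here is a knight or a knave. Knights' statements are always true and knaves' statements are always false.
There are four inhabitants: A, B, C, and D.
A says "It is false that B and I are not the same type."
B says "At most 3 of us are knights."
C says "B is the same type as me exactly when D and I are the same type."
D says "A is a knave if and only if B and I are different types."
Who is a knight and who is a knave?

Knights: A and B. Knaves: C and D.

A is a knight, so "it is false that B and I are not the same type" must be True — and it is.
B is a knight, so "at most 3 of us are knights" must be True — and it is.
C (knave): "B is the same type as me exactly when D and I are the same type" — false. ✓
As a knave, D's statement "A is a knave if and only if B and I are different types" should be false; it is.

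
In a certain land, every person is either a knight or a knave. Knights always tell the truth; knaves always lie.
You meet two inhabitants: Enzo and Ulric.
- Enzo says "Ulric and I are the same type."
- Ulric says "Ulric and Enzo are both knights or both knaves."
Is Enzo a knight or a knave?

Enzo is a knight.

Consistent assignments: {Enzo=knight, Ulric=knight}
In every consistent assignment, Enzo is a knight.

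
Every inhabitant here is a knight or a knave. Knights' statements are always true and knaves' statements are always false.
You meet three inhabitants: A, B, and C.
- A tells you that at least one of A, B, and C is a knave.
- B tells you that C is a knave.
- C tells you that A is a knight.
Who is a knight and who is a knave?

A is a knight, and the claim "at least one of A, B, and C is a knave" is indeed true.
B is a knave, and the claim "C is a knave" is indeed false.
C (knight): "A is a knight" — true. ✓

A is a knight, B is a knave, and C is a knight.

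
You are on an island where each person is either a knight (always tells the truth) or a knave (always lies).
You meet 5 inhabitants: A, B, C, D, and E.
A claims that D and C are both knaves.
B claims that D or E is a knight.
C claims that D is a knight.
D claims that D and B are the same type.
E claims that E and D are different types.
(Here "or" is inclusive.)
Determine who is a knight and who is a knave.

Knights: A, B, and E. Knaves: C and D.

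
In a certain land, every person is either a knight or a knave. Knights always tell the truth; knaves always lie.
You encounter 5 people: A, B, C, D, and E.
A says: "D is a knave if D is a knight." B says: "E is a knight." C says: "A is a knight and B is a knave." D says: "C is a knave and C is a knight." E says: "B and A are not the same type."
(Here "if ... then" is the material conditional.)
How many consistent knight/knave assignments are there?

0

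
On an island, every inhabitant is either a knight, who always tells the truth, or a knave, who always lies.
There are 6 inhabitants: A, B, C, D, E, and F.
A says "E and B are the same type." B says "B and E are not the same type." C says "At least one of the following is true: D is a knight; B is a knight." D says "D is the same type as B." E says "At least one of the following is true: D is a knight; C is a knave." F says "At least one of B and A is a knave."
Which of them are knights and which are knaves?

A is a knave, and the claim "E and B are the same type" is indeed False.
B is a knight, and the claim "B and E are not the same type" is indeed True.
C (knight): "at least one of the following is true: D is a knight; B is a knight" — True. ✓
D is a knave, and the claim "D is the same type as B" is indeed False.
Since E is a knave, "at least one of the following is true: D is a knight; C is a knave" needs to be False, which holds.
F is a knight, and the claim "at least one of B and A is a knave" is indeed True.

Knights: B, C, and F. Knaves: A, D, and E.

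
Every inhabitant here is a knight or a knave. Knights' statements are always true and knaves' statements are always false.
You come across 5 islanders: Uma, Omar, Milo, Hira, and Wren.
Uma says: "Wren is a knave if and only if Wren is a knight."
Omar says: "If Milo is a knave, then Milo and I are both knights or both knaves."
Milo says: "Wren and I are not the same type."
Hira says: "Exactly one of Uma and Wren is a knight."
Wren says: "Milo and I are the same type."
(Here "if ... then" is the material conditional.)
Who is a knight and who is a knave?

Uma is a knave; "Wren is a knave if and only if Wren is a knight" is False, as required.
Omar is a knight, so "if Milo is a knave, then Milo and I are both knights or both knaves" must be True — and it is.
As a knight, Milo's statement "Wren and I are not the same type" should be True; it is.
Since Hira is a knave, "exactly one of Uma and Wren is a knight" needs to be False, which holds.
Wren is a knave, so "Milo and I are the same type" must be False — and it is.

Knights: Omar and Milo. Knaves: Uma, Hira, and Wren.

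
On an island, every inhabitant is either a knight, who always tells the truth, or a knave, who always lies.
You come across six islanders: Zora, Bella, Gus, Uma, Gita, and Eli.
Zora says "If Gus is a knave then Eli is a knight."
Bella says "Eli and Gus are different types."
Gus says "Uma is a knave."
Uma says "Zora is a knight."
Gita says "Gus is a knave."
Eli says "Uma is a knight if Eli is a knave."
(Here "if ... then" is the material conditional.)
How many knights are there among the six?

5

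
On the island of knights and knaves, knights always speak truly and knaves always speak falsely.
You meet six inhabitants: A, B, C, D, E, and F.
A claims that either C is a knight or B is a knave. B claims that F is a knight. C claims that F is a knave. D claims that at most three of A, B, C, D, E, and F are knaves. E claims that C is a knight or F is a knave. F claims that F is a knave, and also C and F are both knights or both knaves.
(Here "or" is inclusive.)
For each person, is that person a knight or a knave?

Knights: A, C, D, and E. Knaves: B and F.

As a knight, A's statement "either C is a knight or B is a knave" should be true; it is.
As a knave, B's statement "F is a knight" should be False; it is.
C is a knight, so "F is a knave" must be true — and it is.
D is a knight, and the claim "at most three of A, B, C, D, E, and F are knaves" is indeed true.
E is a knight; "C is a knight or F is a knave" is true, as required.
As a knave, F's statement "F is a knave, and also C and F are both knights or both knaves" should be False; it is.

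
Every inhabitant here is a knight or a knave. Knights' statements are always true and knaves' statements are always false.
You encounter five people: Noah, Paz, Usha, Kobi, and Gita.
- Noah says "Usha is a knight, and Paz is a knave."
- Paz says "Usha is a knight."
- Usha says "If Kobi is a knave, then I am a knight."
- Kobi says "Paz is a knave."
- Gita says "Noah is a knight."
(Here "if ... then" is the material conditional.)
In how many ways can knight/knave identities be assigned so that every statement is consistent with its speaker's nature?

1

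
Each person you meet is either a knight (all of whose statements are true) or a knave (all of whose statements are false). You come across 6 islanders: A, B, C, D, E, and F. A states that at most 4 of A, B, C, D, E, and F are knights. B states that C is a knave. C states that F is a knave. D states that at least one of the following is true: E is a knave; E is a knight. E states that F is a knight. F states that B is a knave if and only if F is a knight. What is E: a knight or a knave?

Consistent assignments: {A=knight, B=knave, C=knight, D=knight, E=knave, F=knave}
In every consistent assignment, E is a knave.

E is a knave.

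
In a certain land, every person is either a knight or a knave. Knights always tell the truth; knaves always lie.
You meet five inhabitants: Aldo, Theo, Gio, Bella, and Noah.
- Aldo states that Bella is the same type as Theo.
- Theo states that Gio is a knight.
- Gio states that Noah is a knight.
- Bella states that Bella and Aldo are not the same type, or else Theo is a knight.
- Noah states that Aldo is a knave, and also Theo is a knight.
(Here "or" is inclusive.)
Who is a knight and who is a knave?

Aldo is a knave, and the claim "Bella is the same type as Theo" is indeed False.
Theo is a knave, and the claim "Gio is a knight" is indeed False.
Since Gio is a knave, "Noah is a knight" needs to be False, which holds.
As a knight, Bella's statement "Bella and Aldo are not the same type, or else Theo is a knight" should be True; it is.
Since Noah is a knave, "Aldo is a knave, and also Theo is a knight" needs to be False, which holds.

Aldo is a knave, Theo is a knave, Gio is a knave, Bella is a knight, and Noah is a knave.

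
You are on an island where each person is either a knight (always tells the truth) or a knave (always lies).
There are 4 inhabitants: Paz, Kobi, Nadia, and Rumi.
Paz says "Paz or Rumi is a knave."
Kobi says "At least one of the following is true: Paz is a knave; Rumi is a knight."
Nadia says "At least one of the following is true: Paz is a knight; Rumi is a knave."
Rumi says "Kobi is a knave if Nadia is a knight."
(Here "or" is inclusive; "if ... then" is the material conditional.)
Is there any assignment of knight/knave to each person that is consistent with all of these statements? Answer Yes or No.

No

Checking all 16 assignments, each has at least one speaker whose statement's truth value contradicts their type.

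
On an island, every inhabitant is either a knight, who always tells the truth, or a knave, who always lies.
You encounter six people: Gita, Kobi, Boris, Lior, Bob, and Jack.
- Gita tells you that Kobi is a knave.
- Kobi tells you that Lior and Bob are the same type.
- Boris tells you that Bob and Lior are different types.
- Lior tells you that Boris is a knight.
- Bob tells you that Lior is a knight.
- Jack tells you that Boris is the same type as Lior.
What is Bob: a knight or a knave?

Bob is a knave.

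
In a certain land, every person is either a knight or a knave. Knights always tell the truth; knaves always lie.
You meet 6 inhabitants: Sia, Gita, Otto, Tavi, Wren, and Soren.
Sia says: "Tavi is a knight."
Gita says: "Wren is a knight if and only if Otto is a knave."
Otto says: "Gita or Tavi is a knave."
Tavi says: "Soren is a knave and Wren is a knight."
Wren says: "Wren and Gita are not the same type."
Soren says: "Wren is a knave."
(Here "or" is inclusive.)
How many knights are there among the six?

The unique consistent assignment is Sia=knight, Gita=knave, Otto=knight, Tavi=knight, Wren=knight, Soren=knave.
That has 4 knights.

4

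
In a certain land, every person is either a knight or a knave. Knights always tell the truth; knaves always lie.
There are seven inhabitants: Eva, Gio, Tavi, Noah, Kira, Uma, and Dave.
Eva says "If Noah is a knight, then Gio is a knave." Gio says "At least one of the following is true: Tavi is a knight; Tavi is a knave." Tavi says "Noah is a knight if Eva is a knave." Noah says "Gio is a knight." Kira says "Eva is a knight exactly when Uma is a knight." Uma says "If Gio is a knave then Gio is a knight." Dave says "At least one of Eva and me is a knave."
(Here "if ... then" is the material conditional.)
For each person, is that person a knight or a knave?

Eva (knave): "if Noah is a knight, then Gio is a knave" — false. ✓
Gio is a knight, so "at least one of the following is true: Tavi is a knight; Tavi is a knave" must be true — and it is.
Since Tavi is a knight, "Noah is a knight if Eva is a knave" needs to be true, which holds.
Noah (knight): "Gio is a knight" — true. ✓
Since Kira is a knave, "Eva is a knight exactly when Uma is a knight" needs to be false, which holds.
As a knight, Uma's statement "if Gio is a knave then Gio is a knight" should be true; it is.
Dave is a knight; "at least one of Eva and me is a knave" is true, as required.

Knights: Gio, Tavi, Noah, Uma, and Dave. Knaves: Eva and Kira.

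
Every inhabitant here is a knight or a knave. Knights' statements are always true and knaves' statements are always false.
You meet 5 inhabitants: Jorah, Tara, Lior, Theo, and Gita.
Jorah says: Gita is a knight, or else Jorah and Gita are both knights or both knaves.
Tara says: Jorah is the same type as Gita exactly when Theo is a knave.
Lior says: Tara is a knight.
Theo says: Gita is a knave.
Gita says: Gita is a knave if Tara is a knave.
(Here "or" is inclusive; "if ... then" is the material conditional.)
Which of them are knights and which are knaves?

Since Jorah is a knight, "Gita is a knight, or else Jorah and Gita are both knights or both knaves" needs to be true, which holds.
Tara is a knight, and the claim "Jorah is the same type as Gita exactly when Theo is a knave" is indeed true.
Lior is a knight, so "Tara is a knight" must be true — and it is.
Theo is a knave; "Gita is a knave" is false, as required.
Gita is a knight; "Gita is a knave if Tara is a knave" is true, as required.

Jorah is a knight, Tara is a knight, Lior is a knight, Theo is a knave, and Gita is a knight.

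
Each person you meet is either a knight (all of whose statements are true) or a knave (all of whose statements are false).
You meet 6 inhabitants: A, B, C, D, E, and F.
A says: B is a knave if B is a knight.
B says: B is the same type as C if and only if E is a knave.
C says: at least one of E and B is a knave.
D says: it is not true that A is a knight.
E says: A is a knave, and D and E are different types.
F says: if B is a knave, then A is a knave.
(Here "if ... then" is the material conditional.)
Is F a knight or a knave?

Consistent assignments: {A=knight, B=knave, C=knight, D=knave, E=knave, F=knave}
In every consistent assignment, F is a knave.

F is a knave.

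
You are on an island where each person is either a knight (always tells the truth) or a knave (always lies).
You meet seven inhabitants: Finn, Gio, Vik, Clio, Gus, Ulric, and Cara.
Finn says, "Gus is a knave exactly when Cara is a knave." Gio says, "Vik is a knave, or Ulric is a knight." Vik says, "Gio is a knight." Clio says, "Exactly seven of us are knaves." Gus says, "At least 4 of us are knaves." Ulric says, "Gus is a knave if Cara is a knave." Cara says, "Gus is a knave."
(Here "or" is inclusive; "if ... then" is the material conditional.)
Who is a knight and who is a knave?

Finn is a knave, Gio is a knight, Vik is a knight, Clio is a knave, Gus is a knave, Ulric is a knight, and Cara is a knight.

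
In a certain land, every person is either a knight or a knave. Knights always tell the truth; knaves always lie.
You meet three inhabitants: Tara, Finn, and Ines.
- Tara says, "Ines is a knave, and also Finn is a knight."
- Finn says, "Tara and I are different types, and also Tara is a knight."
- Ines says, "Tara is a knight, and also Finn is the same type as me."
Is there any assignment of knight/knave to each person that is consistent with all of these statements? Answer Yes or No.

Yes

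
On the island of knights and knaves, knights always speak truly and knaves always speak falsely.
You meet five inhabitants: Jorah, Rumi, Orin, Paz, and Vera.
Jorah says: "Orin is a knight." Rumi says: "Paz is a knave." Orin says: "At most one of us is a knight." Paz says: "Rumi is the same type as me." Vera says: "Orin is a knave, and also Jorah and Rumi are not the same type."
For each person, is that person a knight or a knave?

Jorah is a knave, Rumi is a knight, Orin is a knave, Paz is a knave, and Vera is a knight.

As a knave, Jorah's statement "Orin is a knight" should be False; it is.
Rumi (knight): "Paz is a knave" — True. ✓
Orin (knave): "at most one of us is a knight" — False. ✓
Paz is a knave, and the claim "Rumi is the same type as me" is indeed False.
Vera (knight): "Orin is a knave, and also Jorah and Rumi are not the same type" — True. ✓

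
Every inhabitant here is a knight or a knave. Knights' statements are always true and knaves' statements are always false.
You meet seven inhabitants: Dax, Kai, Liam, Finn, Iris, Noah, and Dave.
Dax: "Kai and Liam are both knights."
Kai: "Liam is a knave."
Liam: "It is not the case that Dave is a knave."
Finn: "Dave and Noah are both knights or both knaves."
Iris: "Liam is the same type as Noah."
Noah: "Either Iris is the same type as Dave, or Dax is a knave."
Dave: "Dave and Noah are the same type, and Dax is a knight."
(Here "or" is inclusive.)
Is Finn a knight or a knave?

Finn is a knave.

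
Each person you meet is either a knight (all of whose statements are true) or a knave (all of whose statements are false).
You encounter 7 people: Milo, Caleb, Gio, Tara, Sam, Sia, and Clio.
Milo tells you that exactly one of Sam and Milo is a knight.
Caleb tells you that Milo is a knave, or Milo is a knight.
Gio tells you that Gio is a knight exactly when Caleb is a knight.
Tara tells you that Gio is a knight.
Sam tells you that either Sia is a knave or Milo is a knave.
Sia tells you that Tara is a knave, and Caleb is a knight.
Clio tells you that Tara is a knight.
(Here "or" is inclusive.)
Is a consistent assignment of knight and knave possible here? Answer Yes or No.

One consistent assignment: Milo=knight, Caleb=knight, Gio=knave, Tara=knave, Sam=knave, Sia=knight, Clio=knave.

Yes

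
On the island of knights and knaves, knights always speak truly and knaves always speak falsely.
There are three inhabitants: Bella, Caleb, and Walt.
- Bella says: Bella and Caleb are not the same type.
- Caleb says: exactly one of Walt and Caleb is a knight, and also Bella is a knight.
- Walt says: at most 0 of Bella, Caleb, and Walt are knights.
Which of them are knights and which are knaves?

Bella is a knight, so "Bella and Caleb are not the same type" must be true — and it is.
Caleb (knave): "exactly one of Walt and Caleb is a knight, and also Bella is a knight" — false. ✓
Walt is a knave, and the claim "at most 0 of Bella, Caleb, and Walt are knights" is indeed false.

Bella is a knight, Caleb is a knave, and Walt is a knave.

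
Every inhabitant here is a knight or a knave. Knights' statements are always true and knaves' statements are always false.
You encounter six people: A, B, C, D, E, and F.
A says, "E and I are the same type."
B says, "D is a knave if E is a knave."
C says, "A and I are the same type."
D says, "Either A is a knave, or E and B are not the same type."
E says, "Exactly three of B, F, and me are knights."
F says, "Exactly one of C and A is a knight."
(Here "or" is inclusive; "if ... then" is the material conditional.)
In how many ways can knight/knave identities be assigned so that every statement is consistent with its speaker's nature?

1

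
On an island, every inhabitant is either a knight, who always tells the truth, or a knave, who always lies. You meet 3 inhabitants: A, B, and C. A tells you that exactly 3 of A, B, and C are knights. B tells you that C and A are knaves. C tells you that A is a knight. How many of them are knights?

The unique consistent assignment is A=knave, B=knight, C=knave.
That has 1 knight.

1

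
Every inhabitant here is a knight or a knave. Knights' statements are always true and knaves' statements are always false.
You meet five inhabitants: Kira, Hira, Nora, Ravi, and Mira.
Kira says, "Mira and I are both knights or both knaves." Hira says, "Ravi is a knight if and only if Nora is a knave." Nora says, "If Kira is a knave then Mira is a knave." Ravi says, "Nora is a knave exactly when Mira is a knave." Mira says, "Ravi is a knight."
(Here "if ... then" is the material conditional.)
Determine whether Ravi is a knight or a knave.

Ravi is a knight.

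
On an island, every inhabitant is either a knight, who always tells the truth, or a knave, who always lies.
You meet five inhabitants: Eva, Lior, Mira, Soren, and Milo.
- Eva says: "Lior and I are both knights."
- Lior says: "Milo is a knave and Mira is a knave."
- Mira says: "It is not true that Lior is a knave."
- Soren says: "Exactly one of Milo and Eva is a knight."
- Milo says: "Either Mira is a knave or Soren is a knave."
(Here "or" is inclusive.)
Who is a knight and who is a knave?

Eva is a knave, Lior is a knave, Mira is a knave, Soren is a knight, and Milo is a knight.

Eva is a knave, so "Lior and I are both knights" must be False — and it is.
Lior (knave): "Milo is a knave and Mira is a knave" — False. ✓
Since Mira is a knave, "it is not true that Lior is a knave" needs to be False, which holds.
Soren is a knight, and the claim "exactly one of Milo and Eva is a knight" is indeed true.
Milo is a knight, and the claim "either Mira is a knave or Soren is a knave" is indeed true.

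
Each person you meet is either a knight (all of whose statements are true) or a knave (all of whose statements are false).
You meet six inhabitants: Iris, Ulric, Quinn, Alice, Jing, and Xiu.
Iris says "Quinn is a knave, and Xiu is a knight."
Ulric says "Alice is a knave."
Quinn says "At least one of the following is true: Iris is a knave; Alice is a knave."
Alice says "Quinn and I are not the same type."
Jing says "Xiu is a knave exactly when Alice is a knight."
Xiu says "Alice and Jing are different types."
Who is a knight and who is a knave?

Iris is a knight, so "Quinn is a knave, and Xiu is a knight" must be True — and it is.
Ulric is a knave; "Alice is a knave" is False, as required.
Since Quinn is a knave, "at least one of the following is true: Iris is a knave; Alice is a knave" needs to be False, which holds.
Alice (knight): "Quinn and I are not the same type" — True. ✓
Since Jing is a knave, "Xiu is a knave exactly when Alice is a knight" needs to be False, which holds.
Xiu is a knight, so "Alice and Jing are different types" must be True — and it is.

Knights: Iris, Alice, and Xiu. Knaves: Ulric, Quinn, and Jing.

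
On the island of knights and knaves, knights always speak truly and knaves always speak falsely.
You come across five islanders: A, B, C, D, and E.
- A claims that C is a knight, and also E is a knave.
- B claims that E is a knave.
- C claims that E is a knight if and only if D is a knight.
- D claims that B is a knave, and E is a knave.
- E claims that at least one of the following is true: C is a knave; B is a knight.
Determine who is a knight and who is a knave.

A is a knave, B is a knave, C is a knave, D is a knave, and E is a knight.

Suppose A is a knight. Then A's statement "C is a knight, and also E is a knave" would have to be true. Checking the 16 ways to assign the others, none is consistent with every speaker.
(For instance, with B=knave, C=knave, D=knave, E=knight, A's claim "C is a knight, and also E is a knave" comes out false where it would need to be true.)
So A must be a knave, making "C is a knight, and also E is a knave" false. Taking A=knave, B=knave, C=knave, D=knave, E=knight, each remaining statement checks out:
  B (knave): "E is a knave" — false. ✓
  C (knave): "E is a knight if and only if D is a knight" — false. ✓
  D (knave): "B is a knave, and E is a knave" — false. ✓
  E (knight): "at least one of the following is true: C is a knave; B is a knight" — true. ✓
This is the unique consistent assignment.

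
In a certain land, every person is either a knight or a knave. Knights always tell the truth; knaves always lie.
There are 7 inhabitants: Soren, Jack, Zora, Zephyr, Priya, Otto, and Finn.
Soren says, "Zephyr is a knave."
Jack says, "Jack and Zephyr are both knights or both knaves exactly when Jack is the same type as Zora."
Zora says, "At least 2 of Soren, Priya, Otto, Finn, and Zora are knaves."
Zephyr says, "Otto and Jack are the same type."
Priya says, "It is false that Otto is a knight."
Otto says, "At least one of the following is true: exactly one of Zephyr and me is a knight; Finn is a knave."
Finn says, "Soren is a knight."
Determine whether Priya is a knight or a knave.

Consistent assignments: {Soren=knave, Jack=knight, Zora=knight, Zephyr=knight, Priya=knave, Otto=knight, Finn=knave}
In every consistent assignment, Priya is a knave.

Priya is a knave.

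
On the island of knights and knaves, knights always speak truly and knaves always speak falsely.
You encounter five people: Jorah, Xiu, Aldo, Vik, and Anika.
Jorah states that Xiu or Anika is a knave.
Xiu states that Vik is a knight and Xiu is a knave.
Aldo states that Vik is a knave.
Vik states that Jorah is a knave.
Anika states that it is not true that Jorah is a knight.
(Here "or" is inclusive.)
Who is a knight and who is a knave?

Since Jorah is a knight, "Xiu or Anika is a knave" needs to be true, which holds.
Since Xiu is a knave, "Vik is a knight and Xiu is a knave" needs to be false, which holds.
As a knight, Aldo's statement "Vik is a knave" should be true; it is.
Vik (knave): "Jorah is a knave" — false. ✓
Anika (knave): "it is not true that Jorah is a knight" — false. ✓

Jorah is a knight, Xiu is a knave, Aldo is a knight, Vik is a knave, and Anika is a knave.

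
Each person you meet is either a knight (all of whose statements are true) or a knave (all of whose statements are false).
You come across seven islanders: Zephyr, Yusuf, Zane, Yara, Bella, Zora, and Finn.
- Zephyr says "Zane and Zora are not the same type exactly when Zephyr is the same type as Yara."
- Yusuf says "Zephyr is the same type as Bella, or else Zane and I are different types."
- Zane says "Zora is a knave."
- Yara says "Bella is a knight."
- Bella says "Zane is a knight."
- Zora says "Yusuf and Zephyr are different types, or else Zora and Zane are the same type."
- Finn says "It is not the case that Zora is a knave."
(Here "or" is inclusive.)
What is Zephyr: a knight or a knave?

Zephyr is a knight.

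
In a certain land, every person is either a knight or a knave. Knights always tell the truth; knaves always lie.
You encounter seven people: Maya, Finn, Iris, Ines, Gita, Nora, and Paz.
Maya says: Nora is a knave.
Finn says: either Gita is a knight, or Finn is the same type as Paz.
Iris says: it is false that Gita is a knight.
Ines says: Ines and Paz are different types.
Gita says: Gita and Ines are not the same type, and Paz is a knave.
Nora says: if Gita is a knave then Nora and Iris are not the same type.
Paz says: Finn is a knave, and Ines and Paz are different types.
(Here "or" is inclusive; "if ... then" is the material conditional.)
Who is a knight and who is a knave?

Maya (knave): "Nora is a knave" — False. ✓
Since Finn is a knight, "either Gita is a knight, or Finn is the same type as Paz" needs to be True, which holds.
As a knave, Iris's statement "it is false that Gita is a knight" should be False; it is.
Ines is a knave; "Ines and Paz are different types" is False, as required.
Gita is a knight, and the claim "Gita and Ines are not the same type, and Paz is a knave" is indeed True.
As a knight, Nora's statement "if Gita is a knave then Nora and Iris are not the same type" should be True; it is.
Since Paz is a knave, "Finn is a knave, and Ines and Paz are different types" needs to be False, which holds.

Maya is a knave, Finn is a knight, Iris is a knave, Ines is a knave, Gita is a knight, Nora is a knight, and Paz is a knave.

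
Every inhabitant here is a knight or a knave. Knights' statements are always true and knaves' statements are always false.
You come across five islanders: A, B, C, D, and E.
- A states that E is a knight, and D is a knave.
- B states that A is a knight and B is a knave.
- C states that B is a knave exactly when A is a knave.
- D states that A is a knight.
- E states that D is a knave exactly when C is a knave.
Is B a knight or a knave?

B is a knave.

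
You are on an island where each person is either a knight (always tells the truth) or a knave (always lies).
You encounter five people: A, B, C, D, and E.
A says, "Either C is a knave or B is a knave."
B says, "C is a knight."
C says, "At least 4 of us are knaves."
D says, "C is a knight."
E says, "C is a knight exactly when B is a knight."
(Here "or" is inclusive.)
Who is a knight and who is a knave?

A is a knight, B is a knave, C is a knave, D is a knave, and E is a knight.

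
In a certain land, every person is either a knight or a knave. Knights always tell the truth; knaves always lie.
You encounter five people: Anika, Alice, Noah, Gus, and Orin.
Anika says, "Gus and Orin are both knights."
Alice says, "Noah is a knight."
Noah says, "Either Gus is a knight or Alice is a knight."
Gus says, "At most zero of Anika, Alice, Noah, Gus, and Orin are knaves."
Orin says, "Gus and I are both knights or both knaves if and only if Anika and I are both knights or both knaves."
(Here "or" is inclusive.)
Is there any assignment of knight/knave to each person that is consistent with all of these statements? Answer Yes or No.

One consistent assignment: Anika=knight, Alice=knight, Noah=knight, Gus=knight, Orin=knight.

Yes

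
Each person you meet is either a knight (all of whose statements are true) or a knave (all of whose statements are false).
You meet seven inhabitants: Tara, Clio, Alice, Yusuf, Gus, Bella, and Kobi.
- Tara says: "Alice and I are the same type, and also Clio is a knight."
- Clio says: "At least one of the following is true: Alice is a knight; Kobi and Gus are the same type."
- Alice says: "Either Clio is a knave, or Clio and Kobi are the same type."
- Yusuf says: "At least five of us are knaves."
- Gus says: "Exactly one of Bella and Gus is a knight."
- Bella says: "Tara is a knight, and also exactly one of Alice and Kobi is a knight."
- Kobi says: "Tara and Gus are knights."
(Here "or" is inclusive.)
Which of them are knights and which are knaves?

Knights: Tara, Clio, Alice, Gus, and Kobi. Knaves: Yusuf and Bella.

As a knight, Tara's statement "Alice and I are the same type, and also Clio is a knight" should be true; it is.
Clio is a knight, so "at least one of the following is true: Alice is a knight; Kobi and Gus are the same type" must be true — and it is.
Since Alice is a knight, "either Clio is a knave, or Clio and Kobi are the same type" needs to be true, which holds.
Yusuf (knave): "at least five of us are knaves" — False. ✓
Gus (knight): "exactly one of Bella and Gus is a knight" — true. ✓
Bella is a knave, and the claim "Tara is a knight, and also exactly one of Alice and Kobi is a knight" is indeed False.
Kobi is a knight, so "Tara and Gus are knights" must be true — and it is.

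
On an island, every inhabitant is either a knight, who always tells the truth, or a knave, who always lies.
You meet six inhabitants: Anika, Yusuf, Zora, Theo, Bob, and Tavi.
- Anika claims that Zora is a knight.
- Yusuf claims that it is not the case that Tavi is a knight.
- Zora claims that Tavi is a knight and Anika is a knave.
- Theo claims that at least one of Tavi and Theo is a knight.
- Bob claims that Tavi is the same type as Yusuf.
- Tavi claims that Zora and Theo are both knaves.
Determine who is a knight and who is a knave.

Anika (knave): "Zora is a knight" — False. ✓
Yusuf is a knight; "it is not the case that Tavi is a knight" is True, as required.
Since Zora is a knave, "Tavi is a knight and Anika is a knave" needs to be False, which holds.
As a knight, Theo's statement "at least one of Tavi and Theo is a knight" should be True; it is.
Since Bob is a knave, "Tavi is the same type as Yusuf" needs to be False, which holds.
Tavi is a knave; "Zora and Theo are both knaves" is False, as required.

Knights: Yusuf and Theo. Knaves: Anika, Zora, Bob, and Tavi.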